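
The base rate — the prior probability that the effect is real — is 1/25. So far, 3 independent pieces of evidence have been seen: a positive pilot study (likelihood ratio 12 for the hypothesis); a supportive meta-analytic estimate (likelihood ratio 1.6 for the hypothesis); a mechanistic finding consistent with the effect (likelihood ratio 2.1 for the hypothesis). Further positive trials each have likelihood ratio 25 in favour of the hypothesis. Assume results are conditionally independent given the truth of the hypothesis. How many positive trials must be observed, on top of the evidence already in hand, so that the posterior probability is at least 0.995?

2

Prior odds = 0.04/0.96 = 1/24.
Combined Bayes factor of the evidence already in hand = 12 × 1.6 × 2.1 = 40.32.
Odds after that evidence = (1/24) × 40.32 = 1.68.
Target odds = 0.995/0.005 = 199.
Need 25ⁿ ≥ 199 ÷ 1.68 = 4975/42.
25¹ = 25 falls short of 4975/42 but 25² = 625 reaches it, so n = 2.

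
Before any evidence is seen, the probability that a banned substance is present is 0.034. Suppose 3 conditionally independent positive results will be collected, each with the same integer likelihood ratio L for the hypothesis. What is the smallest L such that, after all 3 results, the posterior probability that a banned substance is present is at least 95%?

9

Prior odds = 0.034/0.966 = 17/483.
Target odds = 0.95/0.05 = 19.
Need L³ ≥ 19 ÷ (17/483) = 9177/17.
8³ = 512 < 9177/17 ≤ 729 = 9³, so L = 9.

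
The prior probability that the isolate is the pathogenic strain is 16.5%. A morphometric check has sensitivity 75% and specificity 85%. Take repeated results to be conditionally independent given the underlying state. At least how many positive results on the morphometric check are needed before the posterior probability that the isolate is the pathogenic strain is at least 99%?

Prior odds = 0.165/0.835 = 33/167.
False-positive rate = 1 − 0.85 = 0.15; likelihood ratio of a positive = 0.75/0.15 = 5.
Target odds: 0.99 ÷ 0.01 = 99.
Require 5ⁿ ≥ 99 ÷ (33/167) = 501.
5³ = 125 falls short of 501 but 5⁴ = 625 reaches it, so n = 4.

4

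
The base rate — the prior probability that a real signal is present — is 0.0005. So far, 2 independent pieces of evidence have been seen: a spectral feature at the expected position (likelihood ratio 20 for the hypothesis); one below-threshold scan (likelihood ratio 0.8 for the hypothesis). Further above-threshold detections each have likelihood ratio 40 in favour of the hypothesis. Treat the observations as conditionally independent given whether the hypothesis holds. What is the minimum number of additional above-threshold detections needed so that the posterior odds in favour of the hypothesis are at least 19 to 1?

3

Prior odds = 0.0005/0.9995 = 1/1999.
Combined Bayes factor of the evidence already in hand = 20 × 0.8 = 16.
Odds after that evidence = (1/1999) × 16 = 16/1999.
Target odds = 19.
Need 40ⁿ ≥ 19 ÷ (16/1999) = 2373.8125.
40² = 1600 falls short of 2373.8125 but 40³ = 64000 reaches it, so n = 3.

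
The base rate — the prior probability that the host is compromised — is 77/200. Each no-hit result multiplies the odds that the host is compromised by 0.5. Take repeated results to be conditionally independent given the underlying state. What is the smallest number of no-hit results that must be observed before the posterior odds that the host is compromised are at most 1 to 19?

Prior odds = 0.385/0.615 = 77/123.
Likelihood ratio per no-hit result = 0.5.
Target odds = 1/19.
Require 0.5ⁿ ≤ 1/19 ÷ (77/123) = 123/1463.
0.5³ = 0.125 is still above 123/1463 but 0.5⁴ = 0.0625 is at or below it, so n = 4.

4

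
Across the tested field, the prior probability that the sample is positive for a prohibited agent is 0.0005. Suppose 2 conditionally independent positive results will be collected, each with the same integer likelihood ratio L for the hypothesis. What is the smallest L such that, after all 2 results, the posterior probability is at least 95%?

Prior odds = 0.0005/0.9995 = 1/1999.
Target odds = 0.95/0.05 = 19.
Need L² ≥ 19 ÷ (1/1999) = 37981.
194² = 37636 < 37981 ≤ 38025 = 195², so L = 195.

195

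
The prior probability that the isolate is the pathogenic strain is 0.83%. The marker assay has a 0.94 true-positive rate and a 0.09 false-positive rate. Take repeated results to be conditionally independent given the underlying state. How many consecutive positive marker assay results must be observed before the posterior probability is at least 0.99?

4

Prior odds: 0.0083 ÷ 0.9917 = 83/9917.
Likelihood ratio of a positive result = 0.94/0.09 = 94/9.
Target posterior odds = 0.99/0.01 = 99.
Need (83/9917) × (94/9)ⁿ ≥ 99, i.e. (94/9)ⁿ ≥ 981783/83.
(94/9)³ = 830584/729 falls short of 981783/83 but (94/9)⁴ = 78074896/6561 reaches it, so n = 4.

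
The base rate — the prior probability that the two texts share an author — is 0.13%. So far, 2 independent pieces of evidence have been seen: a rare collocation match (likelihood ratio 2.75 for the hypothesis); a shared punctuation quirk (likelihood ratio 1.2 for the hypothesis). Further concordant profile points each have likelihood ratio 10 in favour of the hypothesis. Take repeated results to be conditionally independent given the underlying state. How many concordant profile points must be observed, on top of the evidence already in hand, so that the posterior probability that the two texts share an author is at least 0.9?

4

Prior odds = 0.0013/0.9987 = 13/9987.
Combined Bayes factor of the evidence already in hand = 2.75 × 1.2 = 3.3.
Odds after that evidence = (13/9987) × 3.3 = 143/33290.
Target odds = 0.9/0.1 = 9.
Need 10ⁿ ≥ 9 ÷ (143/33290) = 299610/143.
10³ = 1000 falls short of 299610/143 but 10⁴ = 10000 reaches it, so n = 4.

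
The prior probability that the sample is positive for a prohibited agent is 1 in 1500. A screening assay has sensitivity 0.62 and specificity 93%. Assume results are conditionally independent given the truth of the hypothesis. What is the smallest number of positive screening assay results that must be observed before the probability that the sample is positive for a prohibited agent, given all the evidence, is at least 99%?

Prior odds = (1/1500)/(1499/1500) = 1/1499.
False-positive rate = 1 − 0.93 = 0.07; likelihood ratio of a positive = 0.62/0.07 = 62/7.
Target posterior odds = 0.99/0.01 = 99.
Need (1/1499) × (62/7)ⁿ ≥ 99, i.e. (62/7)ⁿ ≥ 148401.
(62/7)⁵ = 916132832/16807 falls short of 148401 but (62/7)⁶ ≈482794 reaches it, so n = 6.

6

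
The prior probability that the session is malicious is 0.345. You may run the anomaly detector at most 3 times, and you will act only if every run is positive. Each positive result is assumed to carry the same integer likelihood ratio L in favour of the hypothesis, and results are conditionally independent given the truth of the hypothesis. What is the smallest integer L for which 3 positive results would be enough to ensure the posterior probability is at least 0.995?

8

Prior odds = 0.345/0.655 = 69/131.
Target odds = 0.995/0.005 = 199.
Need L³ ≥ 199 ÷ (69/131) = 26069/69.
7³ = 343 < 26069/69 ≤ 512 = 8³, so L = 8.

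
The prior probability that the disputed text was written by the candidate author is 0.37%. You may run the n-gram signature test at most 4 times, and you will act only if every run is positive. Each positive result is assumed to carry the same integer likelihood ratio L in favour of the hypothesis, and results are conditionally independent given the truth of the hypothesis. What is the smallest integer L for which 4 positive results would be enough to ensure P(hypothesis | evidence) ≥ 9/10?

8

Prior odds = 0.0037/0.9963 = 37/9963.
Target odds = 0.9/0.1 = 9.
Need L⁴ ≥ 9 ÷ (37/9963) = 89667/37.
7⁴ = 2401 < 89667/37 ≤ 4096 = 8⁴, so L = 8.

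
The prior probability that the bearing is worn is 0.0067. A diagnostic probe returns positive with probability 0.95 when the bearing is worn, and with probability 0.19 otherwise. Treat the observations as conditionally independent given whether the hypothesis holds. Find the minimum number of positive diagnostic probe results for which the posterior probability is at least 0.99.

6

Prior odds: 0.0067 ÷ 0.9933 = 67/9933.
Likelihood ratio of a positive result = 0.95/0.19 = 5.
Target posterior odds = 0.99/0.01 = 99.
Require 5ⁿ ≥ 99 ÷ (67/9933) = 983367/67.
5⁵ = 3125 falls short of 983367/67 but 5⁶ = 15625 reaches it, so n = 6.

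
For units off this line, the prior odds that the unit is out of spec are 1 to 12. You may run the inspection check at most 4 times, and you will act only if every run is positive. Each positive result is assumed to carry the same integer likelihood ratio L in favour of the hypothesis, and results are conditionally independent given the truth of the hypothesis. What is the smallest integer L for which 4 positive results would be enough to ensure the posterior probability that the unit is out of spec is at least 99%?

6

Prior odds = 1/12.
Target odds = 0.99/0.01 = 99.
Need L⁴ ≥ 99 ÷ (1/12) = 1188.
5⁴ = 625 < 1188 ≤ 1296 = 6⁴, so L = 6.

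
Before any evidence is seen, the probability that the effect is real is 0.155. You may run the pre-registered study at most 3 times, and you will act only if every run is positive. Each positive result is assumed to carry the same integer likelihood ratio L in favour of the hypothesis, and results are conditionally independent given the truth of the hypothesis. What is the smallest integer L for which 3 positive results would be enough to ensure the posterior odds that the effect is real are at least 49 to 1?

7

Prior odds = 0.155/0.845 = 31/169.
Target odds = 49.
Need L³ ≥ 49 ÷ (31/169) = 8281/31.
6³ = 216 < 8281/31 ≤ 343 = 7³, so L = 7.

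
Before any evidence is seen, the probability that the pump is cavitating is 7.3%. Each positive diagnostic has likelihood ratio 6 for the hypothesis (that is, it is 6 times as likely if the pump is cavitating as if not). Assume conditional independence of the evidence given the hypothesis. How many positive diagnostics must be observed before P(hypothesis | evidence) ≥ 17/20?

Prior odds: 0.073 ÷ 0.927 = 73/927.
Likelihood ratio per positive diagnostic = 6.
Target posterior odds = 0.85/0.15 = 17/3.
Require 6ⁿ ≥ 17/3 ÷ (73/927) = 5253/73.
6² = 36 falls short of 5253/73 but 6³ = 216 reaches it, so n = 3.

3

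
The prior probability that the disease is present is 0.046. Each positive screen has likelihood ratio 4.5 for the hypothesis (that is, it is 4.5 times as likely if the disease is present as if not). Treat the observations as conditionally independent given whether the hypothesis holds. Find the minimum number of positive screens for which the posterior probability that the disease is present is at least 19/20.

4

Prior odds = 0.046/0.954 = 23/477.
Likelihood ratio per positive screen = 4.5.
Target odds: 0.95 ÷ 0.05 = 19.
Need (23/477) × 4.5ⁿ ≥ 19, i.e. 4.5ⁿ ≥ 9063/23.
4.5³ = 91.125 falls short of 9063/23 but 4.5⁴ = 410.0625 reaches it, so n = 4.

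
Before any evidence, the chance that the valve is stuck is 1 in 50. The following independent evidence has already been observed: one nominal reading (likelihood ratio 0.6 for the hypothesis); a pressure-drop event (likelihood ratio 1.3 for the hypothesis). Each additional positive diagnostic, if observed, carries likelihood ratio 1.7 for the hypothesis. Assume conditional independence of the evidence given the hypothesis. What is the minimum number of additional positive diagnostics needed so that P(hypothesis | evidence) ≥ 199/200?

Prior odds = 0.02/0.98 = 1/49.
Combined Bayes factor of the evidence already in hand = 0.6 × 1.3 = 0.78.
Odds after that evidence = (1/49) × 0.78 = 39/2450.
Target odds = 0.995/0.005 = 199.
Need 1.7ⁿ ≥ 199 ÷ (39/2450) = 487550/39.
1.7¹⁷ ≈8272.4 falls short of 487550/39 but 1.7¹⁸ ≈14063.1 reaches it, so n = 18.

18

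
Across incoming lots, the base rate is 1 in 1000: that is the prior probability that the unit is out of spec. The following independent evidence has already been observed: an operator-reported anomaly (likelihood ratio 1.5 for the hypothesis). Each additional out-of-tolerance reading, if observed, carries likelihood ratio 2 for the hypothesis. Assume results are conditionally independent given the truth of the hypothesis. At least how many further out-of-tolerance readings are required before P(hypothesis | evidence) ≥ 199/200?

18

Prior odds = 0.001/0.999 = 1/999.
Bayes factor of the evidence already in hand = 1.5.
Odds after that evidence = (1/999) × 1.5 = 1/666.
Target odds = 0.995/0.005 = 199.
Need 2ⁿ ≥ 199 ÷ (1/666) = 132534.
2¹⁷ = 131072 falls short of 132534 but 2¹⁸ = 262144 reaches it, so n = 18.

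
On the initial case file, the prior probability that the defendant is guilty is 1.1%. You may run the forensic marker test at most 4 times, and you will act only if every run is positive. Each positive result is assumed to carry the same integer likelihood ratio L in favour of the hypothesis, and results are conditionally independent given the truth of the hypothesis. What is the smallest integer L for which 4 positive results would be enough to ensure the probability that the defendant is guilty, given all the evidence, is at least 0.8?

Prior odds = 0.011/0.989 = 11/989.
Target odds = 0.8/0.2 = 4.
Need L⁴ ≥ 4 ÷ (11/989) = 3956/11.
4⁴ = 256 < 3956/11 ≤ 625 = 5⁴, so L = 5.

5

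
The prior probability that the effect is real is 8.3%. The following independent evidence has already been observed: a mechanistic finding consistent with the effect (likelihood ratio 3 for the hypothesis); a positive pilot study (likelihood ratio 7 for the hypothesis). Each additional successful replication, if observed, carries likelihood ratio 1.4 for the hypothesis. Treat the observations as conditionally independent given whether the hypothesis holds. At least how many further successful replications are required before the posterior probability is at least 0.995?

14

Prior odds = 0.083/0.917 = 83/917.
Combined Bayes factor of the evidence already in hand = 3 × 7 = 21.
Odds after that evidence = (83/917) × 21 = 249/131.
Target odds = 0.995/0.005 = 199.
Need 1.4ⁿ ≥ 199 ÷ (249/131) = 26069/249.
1.4¹³ ≈79.3715 falls short of 26069/249 but 1.4¹⁴ ≈111.12 reaches it, so n = 14.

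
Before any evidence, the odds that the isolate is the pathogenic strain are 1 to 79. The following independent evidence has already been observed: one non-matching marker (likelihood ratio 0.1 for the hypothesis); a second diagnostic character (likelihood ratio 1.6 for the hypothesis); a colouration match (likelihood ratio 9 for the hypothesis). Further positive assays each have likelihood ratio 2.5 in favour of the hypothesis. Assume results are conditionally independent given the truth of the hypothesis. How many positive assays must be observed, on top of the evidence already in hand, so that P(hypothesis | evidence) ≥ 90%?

7

Prior odds = 1/79.
Combined Bayes factor of the evidence already in hand = 0.1 × 1.6 × 9 = 1.44.
Odds after that evidence = (1/79) × 1.44 = 36/1975.
Target odds = 0.9/0.1 = 9.
Need 2.5ⁿ ≥ 9 ÷ (36/1975) = 493.75.
2.5⁶ = 244.140625 falls short of 493.75 but 2.5⁷ = 610.3515625 reaches it, so n = 7.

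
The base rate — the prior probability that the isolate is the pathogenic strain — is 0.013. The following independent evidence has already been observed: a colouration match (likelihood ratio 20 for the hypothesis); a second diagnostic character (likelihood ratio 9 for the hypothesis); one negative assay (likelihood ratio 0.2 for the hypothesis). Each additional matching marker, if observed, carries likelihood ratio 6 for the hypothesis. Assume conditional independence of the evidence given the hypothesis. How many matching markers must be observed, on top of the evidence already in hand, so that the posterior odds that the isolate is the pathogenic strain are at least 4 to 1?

2

Prior odds = 0.013/0.987 = 13/987.
Combined Bayes factor of the evidence already in hand = 20 × 9 × 0.2 = 36.
Odds after that evidence = (13/987) × 36 = 156/329.
Target odds = 4.
Need 6ⁿ ≥ 4 ÷ (156/329) = 329/39.
6¹ = 6 falls short of 329/39 but 6² = 36 reaches it, so n = 2.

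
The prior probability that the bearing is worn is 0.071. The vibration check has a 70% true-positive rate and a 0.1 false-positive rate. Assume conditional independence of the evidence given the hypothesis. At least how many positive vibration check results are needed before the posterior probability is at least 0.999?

5

Prior odds = 0.071/0.929 = 71/929.
Likelihood ratio of a positive result = 0.7/0.1 = 7.
Target posterior odds = 0.999/0.001 = 999.
Need (71/929) × 7ⁿ ≥ 999, i.e. 7ⁿ ≥ 928071/71.
7⁴ = 2401 falls short of 928071/71 but 7⁵ = 16807 reaches it, so n = 5.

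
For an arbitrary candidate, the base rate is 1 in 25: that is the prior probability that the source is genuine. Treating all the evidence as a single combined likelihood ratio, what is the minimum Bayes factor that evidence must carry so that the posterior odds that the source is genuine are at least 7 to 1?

168

Prior odds = 0.04/0.96 = 1/24.
Target odds = 7.
Required Bayes factor = 7 ÷ (1/24) = 168.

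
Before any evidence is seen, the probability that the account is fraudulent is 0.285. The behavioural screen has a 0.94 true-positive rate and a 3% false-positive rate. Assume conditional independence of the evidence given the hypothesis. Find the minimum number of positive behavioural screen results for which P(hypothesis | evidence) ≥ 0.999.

Prior odds = 0.285/0.715 = 57/143.
Likelihood ratio of a positive result = 0.94/0.03 = 94/3.
Target odds: 0.999 ÷ 0.001 = 999.
Require (94/3)ⁿ ≥ 999 ÷ (57/143) = 47619/19.
(94/3)² = 8836/9 falls short of 47619/19 but (94/3)³ = 830584/27 reaches it, so n = 3.

3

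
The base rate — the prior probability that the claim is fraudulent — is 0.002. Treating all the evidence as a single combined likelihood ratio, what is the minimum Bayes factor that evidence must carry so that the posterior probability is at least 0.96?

Prior odds = 0.002/0.998 = 1/499.
Target odds = 0.96/0.04 = 24.
Required Bayes factor = 24 ÷ (1/499) = 11976.

11976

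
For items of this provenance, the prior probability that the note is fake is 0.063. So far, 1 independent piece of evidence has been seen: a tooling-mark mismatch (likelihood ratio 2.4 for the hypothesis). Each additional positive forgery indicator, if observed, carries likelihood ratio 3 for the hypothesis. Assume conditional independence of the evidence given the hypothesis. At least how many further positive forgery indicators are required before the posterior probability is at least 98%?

Prior odds = 0.063/0.937 = 63/937.
Bayes factor of the evidence already in hand = 2.4.
Odds after that evidence = (63/937) × 2.4 = 756/4685.
Target odds = 0.98/0.02 = 49.
Need 3ⁿ ≥ 49 ÷ (756/4685) = 32795/108.
3⁵ = 243 falls short of 32795/108 but 3⁶ = 729 reaches it, so n = 6.

6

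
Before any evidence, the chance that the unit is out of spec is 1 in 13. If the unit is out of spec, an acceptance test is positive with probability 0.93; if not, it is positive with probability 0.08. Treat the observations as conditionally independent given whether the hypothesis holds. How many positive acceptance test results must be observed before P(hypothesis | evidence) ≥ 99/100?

Prior odds = (1/13)/(12/13) = 1/12.
Likelihood ratio of a positive = 0.93/0.08 = 11.625.
Target posterior odds = 0.99/0.01 = 99.
Require 11.625ⁿ ≥ 99 ÷ (1/12) = 1188.
11.625² = 135.140625 falls short of 1188 but 11.625³ = 804357/512 reaches it, so n = 3.

3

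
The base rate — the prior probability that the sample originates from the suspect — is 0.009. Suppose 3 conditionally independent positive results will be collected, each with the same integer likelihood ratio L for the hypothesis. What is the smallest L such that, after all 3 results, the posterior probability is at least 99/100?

Prior odds = 0.009/0.991 = 9/991.
Target odds = 0.99/0.01 = 99.
Need L³ ≥ 99 ÷ (9/991) = 10901.
22³ = 10648 < 10901 ≤ 12167 = 23³, so L = 23.

23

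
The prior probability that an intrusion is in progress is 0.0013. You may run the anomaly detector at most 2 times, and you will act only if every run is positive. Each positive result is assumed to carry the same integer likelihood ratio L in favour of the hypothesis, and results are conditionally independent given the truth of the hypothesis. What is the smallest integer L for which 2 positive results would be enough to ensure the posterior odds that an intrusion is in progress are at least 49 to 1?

Prior odds = 0.0013/0.9987 = 13/9987.
Target odds = 49.
Need L² ≥ 49 ÷ (13/9987) = 489363/13.
194² = 37636 < 489363/13 ≤ 38025 = 195², so L = 195.

195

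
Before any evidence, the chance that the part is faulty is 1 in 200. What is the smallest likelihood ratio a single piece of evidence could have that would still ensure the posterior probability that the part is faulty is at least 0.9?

Prior odds = 0.005/0.995 = 1/199.
Target odds = 0.9/0.1 = 9.
Required Bayes factor = 9 ÷ (1/199) = 1791.

1791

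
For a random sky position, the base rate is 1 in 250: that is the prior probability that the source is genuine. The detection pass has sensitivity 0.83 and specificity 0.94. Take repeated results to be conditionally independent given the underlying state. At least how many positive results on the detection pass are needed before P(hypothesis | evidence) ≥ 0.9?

Prior odds: 0.004 ÷ 0.996 = 1/249.
False-positive rate = 1 − 0.94 = 0.06; likelihood ratio of a positive = 0.83/0.06 = 83/6.
Target posterior odds = 0.9/0.1 = 9.
Require (83/6)ⁿ ≥ 9 ÷ (1/249) = 2241.
(83/6)² = 6889/36 falls short of 2241 but (83/6)³ = 571787/216 reaches it, so n = 3.

3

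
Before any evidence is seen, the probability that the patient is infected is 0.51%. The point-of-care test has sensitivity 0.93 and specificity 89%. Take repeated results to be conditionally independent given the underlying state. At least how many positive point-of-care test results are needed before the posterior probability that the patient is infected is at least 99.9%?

6

Prior odds: 0.0051 ÷ 0.9949 = 51/9949.
False-positive rate = 1 − 0.89 = 0.11; likelihood ratio of a positive = 0.93/0.11 = 93/11.
Target odds: 0.999 ÷ 0.001 = 999.
Require (93/11)ⁿ ≥ 999 ÷ (51/9949) = 3313017/17.
(93/11)⁵ ≈43196.8 falls short of 3313017/17 but (93/11)⁶ ≈365209 reaches it, so n = 6.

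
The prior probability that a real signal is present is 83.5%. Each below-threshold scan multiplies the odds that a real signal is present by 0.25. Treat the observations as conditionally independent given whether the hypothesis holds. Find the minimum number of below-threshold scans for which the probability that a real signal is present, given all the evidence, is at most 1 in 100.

Prior odds: 0.835 ÷ 0.165 = 167/33.
Likelihood ratio per below-threshold scan = 0.25.
Target odds: 0.01 ÷ 0.99 = 1/99.
Need (167/33) × 0.25ⁿ ≤ 1/99, i.e. 0.25ⁿ ≤ 1/501.
0.25⁴ = 0.00390625 is still above 1/501 but 0.25⁵ = 1/1024 is at or below it, so n = 5.

5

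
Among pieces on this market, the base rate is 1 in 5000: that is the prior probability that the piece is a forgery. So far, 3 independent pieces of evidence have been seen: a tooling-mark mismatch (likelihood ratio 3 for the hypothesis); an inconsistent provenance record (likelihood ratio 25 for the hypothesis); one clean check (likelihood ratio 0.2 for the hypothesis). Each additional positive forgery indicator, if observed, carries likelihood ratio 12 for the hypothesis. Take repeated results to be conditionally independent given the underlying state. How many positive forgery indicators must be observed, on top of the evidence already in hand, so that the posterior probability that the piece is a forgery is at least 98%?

4

Prior odds = 0.0002/0.9998 = 1/4999.
Combined Bayes factor of the evidence already in hand = 3 × 25 × 0.2 = 15.
Odds after that evidence = (1/4999) × 15 = 15/4999.
Target odds = 0.98/0.02 = 49.
Need 12ⁿ ≥ 49 ÷ (15/4999) = 244951/15.
12³ = 1728 falls short of 244951/15 but 12⁴ = 20736 reaches it, so n = 4.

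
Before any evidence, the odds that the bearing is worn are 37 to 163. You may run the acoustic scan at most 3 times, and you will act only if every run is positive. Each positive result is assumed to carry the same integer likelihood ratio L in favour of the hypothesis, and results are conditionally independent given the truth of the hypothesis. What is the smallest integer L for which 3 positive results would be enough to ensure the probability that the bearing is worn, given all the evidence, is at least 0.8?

Prior odds = 37/163.
Target odds = 0.8/0.2 = 4.
Need L³ ≥ 4 ÷ (37/163) = 652/37.
2³ = 8 < 652/37 ≤ 27 = 3³, so L = 3.

3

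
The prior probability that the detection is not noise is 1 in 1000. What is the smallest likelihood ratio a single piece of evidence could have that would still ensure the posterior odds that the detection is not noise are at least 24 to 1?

23976

Prior odds = 0.001/0.999 = 1/999.
Target odds = 24.
Required Bayes factor = 24 ÷ (1/999) = 23976.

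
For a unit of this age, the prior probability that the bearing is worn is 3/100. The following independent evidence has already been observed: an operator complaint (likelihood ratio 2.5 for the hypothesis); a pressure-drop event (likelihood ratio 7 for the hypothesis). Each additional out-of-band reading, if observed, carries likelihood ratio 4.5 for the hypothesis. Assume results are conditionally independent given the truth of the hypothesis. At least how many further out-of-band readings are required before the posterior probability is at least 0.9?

Prior odds = 0.03/0.97 = 3/97.
Combined Bayes factor of the evidence already in hand = 2.5 × 7 = 17.5.
Odds after that evidence = (3/97) × 17.5 = 105/194.
Target odds = 0.9/0.1 = 9.
Need 4.5ⁿ ≥ 9 ÷ (105/194) = 582/35.
4.5¹ = 4.5 falls short of 582/35 but 4.5² = 20.25 reaches it, so n = 2.

2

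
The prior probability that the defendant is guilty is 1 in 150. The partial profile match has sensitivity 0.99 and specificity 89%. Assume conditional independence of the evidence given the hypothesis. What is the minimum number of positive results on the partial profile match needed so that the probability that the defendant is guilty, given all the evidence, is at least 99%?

Prior odds: (1/150) ÷ (149/150) = 1/149.
False-positive rate = 1 − 0.89 = 0.11; likelihood ratio of a positive = 0.99/0.11 = 9.
Target odds: 0.99 ÷ 0.01 = 99.
Require 9ⁿ ≥ 99 ÷ (1/149) = 14751.
9⁴ = 6561 falls short of 14751 but 9⁵ = 59049 reaches it, so n = 5.

5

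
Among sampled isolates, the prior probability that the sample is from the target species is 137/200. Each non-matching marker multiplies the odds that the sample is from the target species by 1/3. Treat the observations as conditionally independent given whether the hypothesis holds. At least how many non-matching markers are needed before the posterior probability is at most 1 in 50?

5

Prior odds = 0.685/0.315 = 137/63.
Likelihood ratio per non-matching marker = 1/3.
Target odds: 0.02 ÷ 0.98 = 1/49.
Require (1/3)ⁿ ≤ 1/49 ÷ (137/63) = 9/959.
(1/3)⁴ = 1/81 is still above 9/959 but (1/3)⁵ = 1/243 is at or below it, so n = 5.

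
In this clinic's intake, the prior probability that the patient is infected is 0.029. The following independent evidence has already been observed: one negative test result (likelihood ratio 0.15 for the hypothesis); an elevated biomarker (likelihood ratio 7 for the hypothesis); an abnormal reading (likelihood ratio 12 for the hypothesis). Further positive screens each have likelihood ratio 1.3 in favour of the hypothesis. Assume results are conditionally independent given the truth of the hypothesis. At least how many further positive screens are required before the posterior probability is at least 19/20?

15

Prior odds = 0.029/0.971 = 29/971.
Combined Bayes factor of the evidence already in hand = 0.15 × 7 × 12 = 12.6.
Odds after that evidence = (29/971) × 12.6 = 1827/4855.
Target odds = 0.95/0.05 = 19.
Need 1.3ⁿ ≥ 19 ÷ (1827/4855) = 92245/1827.
1.3¹⁴ ≈39.3738 falls short of 92245/1827 but 1.3¹⁵ ≈51.1859 reaches it, so n = 15.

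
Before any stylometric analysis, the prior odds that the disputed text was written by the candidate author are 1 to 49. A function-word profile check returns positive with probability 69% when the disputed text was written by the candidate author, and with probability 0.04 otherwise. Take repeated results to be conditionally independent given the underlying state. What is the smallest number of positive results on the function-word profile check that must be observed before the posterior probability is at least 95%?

Prior odds = 1/49.
Likelihood ratio of a positive result = 0.69/0.04 = 17.25.
Target odds: 0.95 ÷ 0.05 = 19.
Need (1/49) × 17.25ⁿ ≥ 19, i.e. 17.25ⁿ ≥ 931.
17.25² = 297.5625 falls short of 931 but 17.25³ = 5132.953125 reaches it, so n = 3.

3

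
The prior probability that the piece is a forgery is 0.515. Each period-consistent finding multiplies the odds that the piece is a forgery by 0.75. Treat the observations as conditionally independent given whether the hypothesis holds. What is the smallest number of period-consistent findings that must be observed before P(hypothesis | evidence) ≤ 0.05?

Prior odds = 0.515/0.485 = 103/97.
Likelihood ratio per period-consistent finding = 0.75.
Target posterior odds = 0.05/0.95 = 1/19.
Need (103/97) × 0.75ⁿ ≤ 1/19, i.e. 0.75ⁿ ≤ 97/1957.
0.75¹⁰ = 59049/1048576 is still above 97/1957 but 0.75¹¹ = 177147/4194304 is at or below it, so n = 11.

11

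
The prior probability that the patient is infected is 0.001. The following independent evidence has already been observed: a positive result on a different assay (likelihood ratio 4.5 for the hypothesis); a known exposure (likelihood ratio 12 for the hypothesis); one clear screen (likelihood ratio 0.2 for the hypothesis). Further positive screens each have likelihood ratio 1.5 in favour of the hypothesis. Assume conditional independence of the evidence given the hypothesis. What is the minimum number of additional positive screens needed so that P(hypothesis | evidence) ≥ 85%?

Prior odds = 0.001/0.999 = 1/999.
Combined Bayes factor of the evidence already in hand = 4.5 × 12 × 0.2 = 10.8.
Odds after that evidence = (1/999) × 10.8 = 2/185.
Target odds = 0.85/0.15 = 17/3.
Need 1.5ⁿ ≥ 17/3 ÷ (2/185) = 3145/6.
1.5¹⁵ = 14348907/32768 falls short of 3145/6 but 1.5¹⁶ = 43046721/65536 reaches it, so n = 16.

16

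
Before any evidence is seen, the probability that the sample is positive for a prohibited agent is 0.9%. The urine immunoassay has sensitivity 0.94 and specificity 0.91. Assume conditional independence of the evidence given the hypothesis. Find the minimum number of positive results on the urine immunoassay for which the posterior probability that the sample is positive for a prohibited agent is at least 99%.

Prior odds: 0.009 ÷ 0.991 = 9/991.
False-positive rate = 1 − 0.91 = 0.09; likelihood ratio of a positive = 0.94/0.09 = 94/9.
Target odds: 0.99 ÷ 0.01 = 99.
Need (9/991) × (94/9)ⁿ ≥ 99, i.e. (94/9)ⁿ ≥ 10901.
(94/9)³ = 830584/729 falls short of 10901 but (94/9)⁴ = 78074896/6561 reaches it, so n = 4.

4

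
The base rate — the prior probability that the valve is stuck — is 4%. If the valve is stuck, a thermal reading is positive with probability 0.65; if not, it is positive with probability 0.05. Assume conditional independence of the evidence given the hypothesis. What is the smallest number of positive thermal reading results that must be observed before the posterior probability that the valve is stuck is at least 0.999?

Prior odds: 0.04 ÷ 0.96 = 1/24.
Likelihood ratio of a positive = 0.65/0.05 = 13.
Target posterior odds = 0.999/0.001 = 999.
Need (1/24) × 13ⁿ ≥ 999, i.e. 13ⁿ ≥ 23976.
13³ = 2197 falls short of 23976 but 13⁴ = 28561 reaches it, so n = 4.

4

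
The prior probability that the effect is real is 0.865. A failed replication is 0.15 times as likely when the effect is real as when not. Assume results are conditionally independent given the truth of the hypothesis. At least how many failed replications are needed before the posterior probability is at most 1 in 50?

Prior odds = 0.865/0.135 = 173/27.
Likelihood ratio per failed replication = 0.15.
Target odds: 0.02 ÷ 0.98 = 1/49.
Require 0.15ⁿ ≤ 1/49 ÷ (173/27) = 27/8477.
0.15³ = 0.003375 is still above 27/8477 but 0.15⁴ = 81/160000 is at or below it, so n = 4.

4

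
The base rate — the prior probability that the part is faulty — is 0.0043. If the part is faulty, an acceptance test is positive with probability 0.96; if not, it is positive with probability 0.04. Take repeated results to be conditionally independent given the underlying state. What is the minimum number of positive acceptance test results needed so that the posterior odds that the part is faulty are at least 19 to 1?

Prior odds = 0.0043/0.9957 = 43/9957.
Likelihood ratio of a positive = 0.96/0.04 = 24.
Target odds = 19.
Need (43/9957) × 24ⁿ ≥ 19, i.e. 24ⁿ ≥ 189183/43.
24² = 576 falls short of 189183/43 but 24³ = 13824 reaches it, so n = 3.

3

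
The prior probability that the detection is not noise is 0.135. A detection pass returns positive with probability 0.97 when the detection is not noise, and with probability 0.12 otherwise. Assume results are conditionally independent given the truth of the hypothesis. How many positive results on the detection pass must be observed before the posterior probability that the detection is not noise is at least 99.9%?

5

Prior odds = 0.135/0.865 = 27/173.
Likelihood ratio of a positive result = 0.97/0.12 = 97/12.
Target odds: 0.999 ÷ 0.001 = 999.
Need (27/173) × (97/12)ⁿ ≥ 999, i.e. (97/12)ⁿ ≥ 6401.
(97/12)⁴ = 88529281/20736 falls short of 6401 but (97/12)⁵ ≈34510.6 reaches it, so n = 5.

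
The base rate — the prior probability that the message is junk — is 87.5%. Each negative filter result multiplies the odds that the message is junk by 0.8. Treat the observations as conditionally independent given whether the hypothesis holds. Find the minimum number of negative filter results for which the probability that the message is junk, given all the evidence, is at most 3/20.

Prior odds = 0.875/0.125 = 7.
Likelihood ratio per negative filter result = 0.8.
Target odds: 0.15 ÷ 0.85 = 3/17.
Need 7 × 0.8ⁿ ≤ 3/17, i.e. 0.8ⁿ ≤ 3/119.
0.8¹⁶ ≈0.0281475 is still above 3/119 but 0.8¹⁷ ≈0.022518 is at or below it, so n = 17.

17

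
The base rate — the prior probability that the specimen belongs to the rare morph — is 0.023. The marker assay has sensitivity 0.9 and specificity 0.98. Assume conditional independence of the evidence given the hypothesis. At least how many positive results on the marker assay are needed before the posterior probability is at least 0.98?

3

Prior odds = 0.023/0.977 = 23/977.
False-positive rate = 1 − 0.98 = 0.02; likelihood ratio of a positive = 0.9/0.02 = 45.
Target posterior odds = 0.98/0.02 = 49.
Require 45ⁿ ≥ 49 ÷ (23/977) = 47873/23.
45² = 2025 falls short of 47873/23 but 45³ = 91125 reaches it, so n = 3.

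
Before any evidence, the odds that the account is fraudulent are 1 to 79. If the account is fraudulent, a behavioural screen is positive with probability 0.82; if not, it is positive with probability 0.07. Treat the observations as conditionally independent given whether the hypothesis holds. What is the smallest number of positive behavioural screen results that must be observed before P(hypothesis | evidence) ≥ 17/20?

3

Prior odds = 1/79.
Likelihood ratio of a positive = 0.82/0.07 = 82/7.
Target posterior odds = 0.85/0.15 = 17/3.
Require (82/7)ⁿ ≥ 17/3 ÷ (1/79) = 1343/3.
(82/7)² = 6724/49 falls short of 1343/3 but (82/7)³ = 551368/343 reaches it, so n = 3.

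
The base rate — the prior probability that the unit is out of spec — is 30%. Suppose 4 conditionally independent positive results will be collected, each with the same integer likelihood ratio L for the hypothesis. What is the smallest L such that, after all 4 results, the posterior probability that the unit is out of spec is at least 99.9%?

Prior odds = 0.3/0.7 = 3/7.
Target odds = 0.999/0.001 = 999.
Need L⁴ ≥ 999 ÷ (3/7) = 2331.
6⁴ = 1296 < 2331 ≤ 2401 = 7⁴, so L = 7.

7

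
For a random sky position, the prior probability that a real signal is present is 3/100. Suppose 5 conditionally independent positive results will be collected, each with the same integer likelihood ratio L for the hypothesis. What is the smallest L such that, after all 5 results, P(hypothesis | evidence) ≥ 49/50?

5

Prior odds = 0.03/0.97 = 3/97.
Target odds = 0.98/0.02 = 49.
Need L⁵ ≥ 49 ÷ (3/97) = 4753/3.
4⁵ = 1024 < 4753/3 ≤ 3125 = 5⁵, so L = 5.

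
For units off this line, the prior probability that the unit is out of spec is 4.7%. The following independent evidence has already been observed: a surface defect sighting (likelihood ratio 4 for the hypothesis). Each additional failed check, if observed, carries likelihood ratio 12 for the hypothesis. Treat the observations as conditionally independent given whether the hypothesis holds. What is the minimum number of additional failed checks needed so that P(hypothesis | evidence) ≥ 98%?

3

Prior odds = 0.047/0.953 = 47/953.
Bayes factor of the evidence already in hand = 4.
Odds after that evidence = (47/953) × 4 = 188/953.
Target odds = 0.98/0.02 = 49.
Need 12ⁿ ≥ 49 ÷ (188/953) = 46697/188.
12² = 144 falls short of 46697/188 but 12³ = 1728 reaches it, so n = 3.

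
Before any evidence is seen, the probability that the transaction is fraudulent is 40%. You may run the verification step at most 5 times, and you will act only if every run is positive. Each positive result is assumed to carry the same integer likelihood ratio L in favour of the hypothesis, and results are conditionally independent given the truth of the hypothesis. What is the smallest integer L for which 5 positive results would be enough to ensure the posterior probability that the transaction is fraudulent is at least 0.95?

2

Prior odds = 0.4/0.6 = 2/3.
Target odds = 0.95/0.05 = 19.
Need L⁵ ≥ 19 ÷ (2/3) = 28.5.
1⁵ = 1 < 28.5 ≤ 32 = 2⁵, so L = 2.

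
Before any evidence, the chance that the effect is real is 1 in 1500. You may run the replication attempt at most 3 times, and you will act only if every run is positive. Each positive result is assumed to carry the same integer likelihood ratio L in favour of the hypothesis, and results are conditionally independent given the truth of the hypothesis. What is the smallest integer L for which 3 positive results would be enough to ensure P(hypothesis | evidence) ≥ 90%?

24

Prior odds = (1/1500)/(1499/1500) = 1/1499.
Target odds = 0.9/0.1 = 9.
Need L³ ≥ 9 ÷ (1/1499) = 13491.
23³ = 12167 < 13491 ≤ 13824 = 24³, so L = 24.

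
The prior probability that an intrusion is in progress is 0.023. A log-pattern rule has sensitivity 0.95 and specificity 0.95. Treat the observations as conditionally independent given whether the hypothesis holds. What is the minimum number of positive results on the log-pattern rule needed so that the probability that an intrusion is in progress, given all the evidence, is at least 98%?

Prior odds: 0.023 ÷ 0.977 = 23/977.
False-positive rate = 1 − 0.95 = 0.05; likelihood ratio of a positive = 0.95/0.05 = 19.
Target posterior odds = 0.98/0.02 = 49.
Require 19ⁿ ≥ 49 ÷ (23/977) = 47873/23.
19² = 361 falls short of 47873/23 but 19³ = 6859 reaches it, so n = 3.

3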